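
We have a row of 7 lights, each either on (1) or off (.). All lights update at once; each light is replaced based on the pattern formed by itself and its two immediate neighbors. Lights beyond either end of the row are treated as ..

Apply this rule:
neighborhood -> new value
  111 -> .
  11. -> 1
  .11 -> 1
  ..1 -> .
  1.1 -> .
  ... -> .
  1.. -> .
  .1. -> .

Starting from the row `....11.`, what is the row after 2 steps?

....11.

....11.  (fixed point — unchanged through step 2)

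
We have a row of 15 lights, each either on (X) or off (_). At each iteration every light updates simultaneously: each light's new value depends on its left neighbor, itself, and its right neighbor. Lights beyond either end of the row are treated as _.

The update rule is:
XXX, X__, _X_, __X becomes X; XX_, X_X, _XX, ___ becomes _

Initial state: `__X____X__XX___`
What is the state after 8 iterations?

___XX__X____X__

iteration 1: _XXX__XXXX__X__
iteration 2: X_X_XX_XX_XXXX_
iteration 3: X_X________XX_X
iteration 4: X_XX______X___X
iteration 5: X___X____XXX_XX
iteration 6: XX_XXX__X_X____
iteration 7: ____X_XXX_XX___
iteration 8: ___XX__X____X__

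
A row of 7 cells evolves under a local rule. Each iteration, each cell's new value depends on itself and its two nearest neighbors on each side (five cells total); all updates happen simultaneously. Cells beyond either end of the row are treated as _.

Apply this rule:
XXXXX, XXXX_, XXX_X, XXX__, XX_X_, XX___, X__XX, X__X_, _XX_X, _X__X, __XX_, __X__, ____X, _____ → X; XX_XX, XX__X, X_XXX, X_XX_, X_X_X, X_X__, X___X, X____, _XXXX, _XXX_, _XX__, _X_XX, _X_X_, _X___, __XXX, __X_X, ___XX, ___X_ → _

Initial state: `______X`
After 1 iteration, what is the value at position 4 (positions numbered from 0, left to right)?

iteration 1: XXXXX_X
position 4 holds X

X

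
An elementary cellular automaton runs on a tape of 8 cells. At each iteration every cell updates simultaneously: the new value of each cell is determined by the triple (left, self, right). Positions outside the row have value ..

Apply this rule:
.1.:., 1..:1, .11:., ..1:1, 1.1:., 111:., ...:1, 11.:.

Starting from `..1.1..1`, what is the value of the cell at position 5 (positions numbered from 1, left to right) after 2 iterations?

iteration 1: 11...11.
iteration 2: ..111..1
position 5 holds 1

1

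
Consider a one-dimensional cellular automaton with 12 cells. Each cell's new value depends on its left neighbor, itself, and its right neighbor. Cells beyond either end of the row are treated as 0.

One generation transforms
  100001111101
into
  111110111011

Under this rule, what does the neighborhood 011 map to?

0

At position 5 the neighborhood is 011; the next row has 0 there.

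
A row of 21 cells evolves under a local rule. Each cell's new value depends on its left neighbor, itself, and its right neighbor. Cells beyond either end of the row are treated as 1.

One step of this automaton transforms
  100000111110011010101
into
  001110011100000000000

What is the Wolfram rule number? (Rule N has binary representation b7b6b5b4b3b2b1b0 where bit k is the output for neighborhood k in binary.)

129

position 7: 111 → 1  (bit 7 = 1)
position 0: 110 → 0  (bit 6 = 0)
position 15: 101 → 0  (bit 5 = 0)
position 1: 100 → 0  (bit 4 = 0)
position 6: 011 → 0  (bit 3 = 0)
position 16: 010 → 0  (bit 2 = 0)
position 5: 001 → 0  (bit 1 = 0)
position 2: 000 → 1  (bit 0 = 1)
bits b7..b0 = 10000001 = 129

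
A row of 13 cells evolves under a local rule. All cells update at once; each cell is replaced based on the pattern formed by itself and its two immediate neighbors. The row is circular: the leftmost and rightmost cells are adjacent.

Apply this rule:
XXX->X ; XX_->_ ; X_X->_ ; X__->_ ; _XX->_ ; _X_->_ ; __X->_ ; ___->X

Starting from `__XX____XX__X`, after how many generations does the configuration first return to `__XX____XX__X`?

generation 1: _____XX______
generation 2: XXXX____XXXXX
generation 3: XXX__XX__XXXX
generation 4: XX________XXX
generation 5: X__XXXXXX__XX
generation 6: ____XXXX____X
generation 7: _XX__XX__XX__
generation 8: ____________X
generation 9: _XXXXXXXXXX__
generation 10: __XXXXXXXX__X
generation 11: ___XXXXXX____
generation 12: XX__XXXX__XXX
generation 13: X____XX____XX
generation 14: __XX____XX__X

14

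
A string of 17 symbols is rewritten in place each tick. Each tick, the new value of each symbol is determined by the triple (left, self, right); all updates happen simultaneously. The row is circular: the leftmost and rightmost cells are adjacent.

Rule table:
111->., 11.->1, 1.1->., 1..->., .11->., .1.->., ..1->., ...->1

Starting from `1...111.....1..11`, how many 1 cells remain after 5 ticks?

5

tick 1: 1.1...1.111......
tick 2: ....1.....1.1111.
tick 3: 111...111......1.
tick 4: ..1.1...1.1111...
tick 5: 1.....1......1.11
count of 1: 5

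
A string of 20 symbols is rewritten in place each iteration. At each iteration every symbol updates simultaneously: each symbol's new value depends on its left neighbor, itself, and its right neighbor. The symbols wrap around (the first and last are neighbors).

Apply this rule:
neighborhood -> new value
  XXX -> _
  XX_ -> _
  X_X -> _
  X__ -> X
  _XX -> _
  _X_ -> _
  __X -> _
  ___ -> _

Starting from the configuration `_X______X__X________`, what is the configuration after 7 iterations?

__X______X__X_______
___X______X__X______
____X______X__X_____
_____X______X__X____
______X______X__X___
_______X______X__X__
________X______X__X_

________X______X__X_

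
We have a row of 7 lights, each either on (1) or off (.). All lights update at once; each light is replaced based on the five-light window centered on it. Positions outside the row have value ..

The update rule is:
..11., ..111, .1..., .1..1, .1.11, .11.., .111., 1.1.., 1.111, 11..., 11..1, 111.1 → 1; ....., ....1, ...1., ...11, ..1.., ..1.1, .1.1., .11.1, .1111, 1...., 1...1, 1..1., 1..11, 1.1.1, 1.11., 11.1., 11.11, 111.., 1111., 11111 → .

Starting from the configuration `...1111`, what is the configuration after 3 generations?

...1...
....1..
.....1.

.....1.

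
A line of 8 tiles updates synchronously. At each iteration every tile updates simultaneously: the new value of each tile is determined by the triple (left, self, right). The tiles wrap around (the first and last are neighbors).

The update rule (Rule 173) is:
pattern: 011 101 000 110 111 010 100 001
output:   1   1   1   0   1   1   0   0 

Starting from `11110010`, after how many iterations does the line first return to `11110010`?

8

iteration 1: 11100011
iteration 2: 11001011
iteration 3: 10001111
iteration 4: 00101111
iteration 5: 00111110
iteration 6: 10111100
iteration 7: 11111000
iteration 8: 11110010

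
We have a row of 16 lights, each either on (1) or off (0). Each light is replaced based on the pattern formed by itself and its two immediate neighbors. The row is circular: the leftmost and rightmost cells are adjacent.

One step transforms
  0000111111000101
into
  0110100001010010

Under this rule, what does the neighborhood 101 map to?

At position 14 the neighborhood is 101; the next row has 1 there.

1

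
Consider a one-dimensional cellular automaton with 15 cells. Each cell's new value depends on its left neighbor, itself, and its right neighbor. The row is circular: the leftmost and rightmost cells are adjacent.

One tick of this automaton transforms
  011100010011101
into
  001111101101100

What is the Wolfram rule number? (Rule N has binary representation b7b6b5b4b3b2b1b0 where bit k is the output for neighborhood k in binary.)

211

position 2: 111 → 1  (bit 7 = 1)
position 3: 110 → 1  (bit 6 = 1)
position 0: 101 → 0  (bit 5 = 0)
position 4: 100 → 1  (bit 4 = 1)
position 1: 011 → 0  (bit 3 = 0)
position 7: 010 → 0  (bit 2 = 0)
position 6: 001 → 1  (bit 1 = 1)
position 5: 000 → 1  (bit 0 = 1)
bits b7..b0 = 11010011 = 211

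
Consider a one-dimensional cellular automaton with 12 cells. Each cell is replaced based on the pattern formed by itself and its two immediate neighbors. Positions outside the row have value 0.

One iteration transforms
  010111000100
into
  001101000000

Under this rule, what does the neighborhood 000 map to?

0

At position 7 the neighborhood is 000; the next row has 0 there.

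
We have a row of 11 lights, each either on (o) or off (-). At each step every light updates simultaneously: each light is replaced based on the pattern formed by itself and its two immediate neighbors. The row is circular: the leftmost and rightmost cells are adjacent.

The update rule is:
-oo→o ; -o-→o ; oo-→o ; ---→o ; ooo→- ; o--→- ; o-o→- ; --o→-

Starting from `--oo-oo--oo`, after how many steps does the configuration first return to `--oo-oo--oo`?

step 1: --oo-oo--oo

1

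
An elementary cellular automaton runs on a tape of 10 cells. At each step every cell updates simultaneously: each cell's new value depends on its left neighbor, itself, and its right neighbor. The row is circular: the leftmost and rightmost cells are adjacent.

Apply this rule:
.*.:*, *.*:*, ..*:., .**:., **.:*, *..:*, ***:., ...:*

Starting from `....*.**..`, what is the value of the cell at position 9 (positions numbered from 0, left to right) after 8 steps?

.

***.**.***
..**.**...
*..**.****
**..**....
.**..****.
..**....**
*..****..*
**....**..
position 9 holds .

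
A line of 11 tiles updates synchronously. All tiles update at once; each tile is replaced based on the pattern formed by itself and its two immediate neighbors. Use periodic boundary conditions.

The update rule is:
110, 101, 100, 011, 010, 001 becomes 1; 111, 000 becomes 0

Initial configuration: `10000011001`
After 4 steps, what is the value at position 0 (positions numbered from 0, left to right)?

step 1: 11000111111
step 2: 01101100000
step 3: 11111110000
step 4: 10000011001
position 0 holds 1

1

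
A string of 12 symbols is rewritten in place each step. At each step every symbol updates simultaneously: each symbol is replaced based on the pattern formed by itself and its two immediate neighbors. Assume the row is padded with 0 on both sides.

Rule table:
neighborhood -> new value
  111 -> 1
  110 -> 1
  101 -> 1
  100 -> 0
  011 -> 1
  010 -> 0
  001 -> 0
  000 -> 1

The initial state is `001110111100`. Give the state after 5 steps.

step 1: 101111111101
step 2: 011111111110
step 3: 011111111110  (fixed point — unchanged through step 5)

011111111110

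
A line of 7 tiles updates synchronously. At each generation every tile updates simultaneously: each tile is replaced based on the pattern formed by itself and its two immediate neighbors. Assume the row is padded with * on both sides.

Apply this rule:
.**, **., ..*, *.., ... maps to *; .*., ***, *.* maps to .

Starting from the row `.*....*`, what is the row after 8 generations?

..*****
***....
..*****  (repeats generation 1; period 2)
generation 8: ***....

***....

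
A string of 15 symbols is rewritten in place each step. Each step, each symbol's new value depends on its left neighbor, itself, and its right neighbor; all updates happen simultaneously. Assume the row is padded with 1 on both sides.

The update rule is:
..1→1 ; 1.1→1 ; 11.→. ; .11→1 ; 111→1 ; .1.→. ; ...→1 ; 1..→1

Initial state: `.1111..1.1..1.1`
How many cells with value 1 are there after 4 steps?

1111.11.1.11.11
111.11.1.11.111
11.11.1.11.1111
1.11.1.11.11111
count of 1: 11

11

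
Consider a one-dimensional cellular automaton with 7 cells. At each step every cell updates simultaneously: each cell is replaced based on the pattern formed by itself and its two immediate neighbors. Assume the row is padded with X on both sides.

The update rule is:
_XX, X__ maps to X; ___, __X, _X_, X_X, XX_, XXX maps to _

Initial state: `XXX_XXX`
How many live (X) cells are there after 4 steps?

1

step 1: ____X__
step 2: X____X_
step 3: _X_____
step 4: __X____
count of X: 1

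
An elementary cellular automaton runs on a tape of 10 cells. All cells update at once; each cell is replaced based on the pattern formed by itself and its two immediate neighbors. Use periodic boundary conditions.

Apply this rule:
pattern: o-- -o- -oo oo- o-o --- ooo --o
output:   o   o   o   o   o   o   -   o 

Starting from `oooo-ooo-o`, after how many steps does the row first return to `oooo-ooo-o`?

---ooo-ooo
oooo-ooo-o

2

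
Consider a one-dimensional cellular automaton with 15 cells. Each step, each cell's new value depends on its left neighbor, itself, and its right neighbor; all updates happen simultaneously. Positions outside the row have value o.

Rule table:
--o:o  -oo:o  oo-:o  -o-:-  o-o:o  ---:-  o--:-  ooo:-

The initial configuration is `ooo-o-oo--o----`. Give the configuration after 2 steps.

-ooooo-oo----oo

step 1: --oo-ooo-o----o
step 2: -ooooo-oo----oo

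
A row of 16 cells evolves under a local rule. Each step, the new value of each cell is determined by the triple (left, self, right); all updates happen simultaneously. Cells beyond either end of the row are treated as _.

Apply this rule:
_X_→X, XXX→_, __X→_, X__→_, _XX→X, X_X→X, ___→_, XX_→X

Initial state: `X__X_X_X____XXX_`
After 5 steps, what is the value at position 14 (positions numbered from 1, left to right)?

X__XXXXX____X_X_
X__X___X____XXX_
X__X___X____X_X_
X__X___X____XXX_  (repeats step 2; period 2)
step 5: X__X___X____X_X_
position 14 holds _

_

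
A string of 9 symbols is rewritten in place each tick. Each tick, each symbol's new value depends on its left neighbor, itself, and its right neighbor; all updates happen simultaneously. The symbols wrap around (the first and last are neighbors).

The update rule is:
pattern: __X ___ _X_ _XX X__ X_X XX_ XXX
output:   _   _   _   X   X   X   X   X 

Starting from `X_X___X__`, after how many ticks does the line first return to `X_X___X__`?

9

_X_X___X_
__X_X___X
X__X_X___
_X__X_X__
__X__X_X_
___X__X_X
X___X__X_
_X___X__X
X_X___X__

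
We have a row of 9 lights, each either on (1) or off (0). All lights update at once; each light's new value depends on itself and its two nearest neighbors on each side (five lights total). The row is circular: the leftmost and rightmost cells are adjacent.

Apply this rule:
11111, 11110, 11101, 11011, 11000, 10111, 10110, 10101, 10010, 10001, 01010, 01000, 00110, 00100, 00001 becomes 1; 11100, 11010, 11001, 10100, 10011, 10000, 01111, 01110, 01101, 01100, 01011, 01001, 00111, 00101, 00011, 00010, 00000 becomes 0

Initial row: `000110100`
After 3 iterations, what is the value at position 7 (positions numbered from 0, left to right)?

1

010100010
101011010
111010011
position 7 holds 1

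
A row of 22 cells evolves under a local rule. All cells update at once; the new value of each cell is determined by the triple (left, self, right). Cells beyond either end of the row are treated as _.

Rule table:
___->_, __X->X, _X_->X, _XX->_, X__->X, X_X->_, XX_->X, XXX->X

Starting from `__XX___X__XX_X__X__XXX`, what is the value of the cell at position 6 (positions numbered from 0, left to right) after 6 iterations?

iteration 1: _X_XX_XXXX_X_XXXXXX_XX
iteration 2: XX__X__XXX_X__XXXXX__X
iteration 3: _XXXXXX_XX_XXX_XXXXXXX
iteration 4: X_XXXXX__X__XX__XXXXXX
iteration 5: X__XXXXXXXXX_XXX_XXXXX
iteration 6: XXX_XXXXXXXX__XX__XXXX
position 6 holds X

X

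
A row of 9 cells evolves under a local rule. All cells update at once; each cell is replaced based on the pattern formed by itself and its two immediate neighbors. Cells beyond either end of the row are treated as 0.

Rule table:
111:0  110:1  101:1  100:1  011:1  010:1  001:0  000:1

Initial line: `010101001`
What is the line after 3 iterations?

iteration 1: 011111101
iteration 2: 010000111
iteration 3: 011110101

011110101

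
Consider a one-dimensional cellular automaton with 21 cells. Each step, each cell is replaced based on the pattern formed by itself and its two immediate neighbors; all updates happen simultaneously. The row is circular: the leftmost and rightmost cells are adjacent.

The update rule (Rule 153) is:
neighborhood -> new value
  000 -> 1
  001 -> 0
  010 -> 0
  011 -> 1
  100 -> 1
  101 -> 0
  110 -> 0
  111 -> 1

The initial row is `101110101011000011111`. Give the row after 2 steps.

101011111000110011110

step 1: 001100000010111011111
step 2: 101011111000110011110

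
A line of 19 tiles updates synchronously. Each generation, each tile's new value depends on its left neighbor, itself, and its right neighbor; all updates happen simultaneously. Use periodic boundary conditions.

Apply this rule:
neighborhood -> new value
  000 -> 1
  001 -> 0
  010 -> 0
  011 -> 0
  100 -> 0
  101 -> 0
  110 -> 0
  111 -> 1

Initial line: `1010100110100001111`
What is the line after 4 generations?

1001111110000110011

generation 1: 0000000000001100111
generation 2: 0111111111100000010
generation 3: 0011111111001111000
generation 4: 1001111110000110011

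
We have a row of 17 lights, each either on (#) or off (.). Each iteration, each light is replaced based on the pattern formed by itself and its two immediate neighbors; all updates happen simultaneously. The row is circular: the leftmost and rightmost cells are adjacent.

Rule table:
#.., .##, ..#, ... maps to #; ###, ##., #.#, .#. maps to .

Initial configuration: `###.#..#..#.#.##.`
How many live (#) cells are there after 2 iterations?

12

#....##.##....#..
.#####..#.####.##
count of #: 12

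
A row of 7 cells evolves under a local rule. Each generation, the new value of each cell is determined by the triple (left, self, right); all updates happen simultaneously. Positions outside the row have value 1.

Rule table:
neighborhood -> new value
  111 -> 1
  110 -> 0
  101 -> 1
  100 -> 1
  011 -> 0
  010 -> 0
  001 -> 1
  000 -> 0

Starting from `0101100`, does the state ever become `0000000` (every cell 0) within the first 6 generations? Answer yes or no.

generation 1: 1010011
generation 2: 0101101
generation 3: 1010010
generation 4: 0101101  (repeats generation 2; period 2)
generation 6: 0101101
generation 6 is 0101101, still not uniform 0

no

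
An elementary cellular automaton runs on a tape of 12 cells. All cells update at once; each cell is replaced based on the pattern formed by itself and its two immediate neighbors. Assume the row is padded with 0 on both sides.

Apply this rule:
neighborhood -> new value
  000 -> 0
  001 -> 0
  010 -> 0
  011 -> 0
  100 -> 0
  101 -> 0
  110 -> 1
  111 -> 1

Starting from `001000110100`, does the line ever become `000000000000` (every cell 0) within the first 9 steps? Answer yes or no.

yes

000000010000
000000000000
all cells are 0 at step 2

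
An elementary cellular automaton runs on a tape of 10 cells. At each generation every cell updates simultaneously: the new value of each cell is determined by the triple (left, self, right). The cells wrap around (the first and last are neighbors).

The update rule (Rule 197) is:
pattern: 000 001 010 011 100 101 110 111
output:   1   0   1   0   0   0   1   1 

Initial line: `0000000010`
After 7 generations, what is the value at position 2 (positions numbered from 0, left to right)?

1111111010
0111111010
0011111010
1001111010
1000111010
1010011010
1010001010
position 2 holds 1

1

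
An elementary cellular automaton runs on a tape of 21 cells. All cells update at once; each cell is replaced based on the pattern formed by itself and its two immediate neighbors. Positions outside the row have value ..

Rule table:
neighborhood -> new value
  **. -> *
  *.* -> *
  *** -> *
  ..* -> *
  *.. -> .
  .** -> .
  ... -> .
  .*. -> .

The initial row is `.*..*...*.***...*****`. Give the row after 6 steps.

*..*...*.*.**..*.****
..*...*.*.*.*.*.*.***
.*...*.*.*.*.*.*.*.**
*...*.*.*.*.*.*.*.*.*
...*.*.*.*.*.*.*.*.*.
..*.*.*.*.*.*.*.*.*..

..*.*.*.*.*.*.*.*.*..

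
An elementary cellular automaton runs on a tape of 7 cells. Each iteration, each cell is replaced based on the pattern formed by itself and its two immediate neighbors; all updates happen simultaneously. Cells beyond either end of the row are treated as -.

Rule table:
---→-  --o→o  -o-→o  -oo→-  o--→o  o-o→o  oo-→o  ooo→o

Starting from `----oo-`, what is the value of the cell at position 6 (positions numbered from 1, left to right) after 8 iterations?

---o-oo
--ooo-o
-o-oooo
ooo-ooo
-ooo-oo
o-ooo-o
oo-oooo
-oo-ooo
position 6 holds o

o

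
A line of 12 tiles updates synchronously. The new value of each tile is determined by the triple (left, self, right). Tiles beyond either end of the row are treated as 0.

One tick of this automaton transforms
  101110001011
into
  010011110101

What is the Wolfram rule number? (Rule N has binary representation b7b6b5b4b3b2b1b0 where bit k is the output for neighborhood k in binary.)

position 3: 111 → 0  (bit 7 = 0)
position 4: 110 → 1  (bit 6 = 1)
position 1: 101 → 1  (bit 5 = 1)
position 5: 100 → 1  (bit 4 = 1)
position 2: 011 → 0  (bit 3 = 0)
position 0: 010 → 0  (bit 2 = 0)
position 7: 001 → 1  (bit 1 = 1)
position 6: 000 → 1  (bit 0 = 1)
bits b7..b0 = 01110011 = 115

115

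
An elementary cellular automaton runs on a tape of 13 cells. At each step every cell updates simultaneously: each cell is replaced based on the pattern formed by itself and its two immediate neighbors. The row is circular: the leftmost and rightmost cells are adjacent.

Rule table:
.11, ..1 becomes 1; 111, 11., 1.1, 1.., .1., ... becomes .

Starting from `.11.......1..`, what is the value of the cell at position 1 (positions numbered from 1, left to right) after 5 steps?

11.......1...
1.......1...1
.......1...11
......1...11.
.....1...11..
position 1 holds .

.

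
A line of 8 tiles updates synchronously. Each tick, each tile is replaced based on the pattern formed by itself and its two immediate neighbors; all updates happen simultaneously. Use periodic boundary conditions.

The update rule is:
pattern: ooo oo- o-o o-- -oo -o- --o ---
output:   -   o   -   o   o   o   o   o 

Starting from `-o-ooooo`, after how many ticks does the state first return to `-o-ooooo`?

-o-o---o
-o-ooooo

2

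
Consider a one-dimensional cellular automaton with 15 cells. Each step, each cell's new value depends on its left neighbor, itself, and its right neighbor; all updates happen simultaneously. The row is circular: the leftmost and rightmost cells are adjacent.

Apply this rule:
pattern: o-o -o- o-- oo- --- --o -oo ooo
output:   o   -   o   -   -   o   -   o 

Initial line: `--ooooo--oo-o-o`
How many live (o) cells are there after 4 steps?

step 1: oo-ooo-oo--o-o-
step 2: --o-o-o--oo-o-o
step 3: oo-o-o-oo--o-o-
step 4: --o-o-o--oo-o-o
count of o: 7

7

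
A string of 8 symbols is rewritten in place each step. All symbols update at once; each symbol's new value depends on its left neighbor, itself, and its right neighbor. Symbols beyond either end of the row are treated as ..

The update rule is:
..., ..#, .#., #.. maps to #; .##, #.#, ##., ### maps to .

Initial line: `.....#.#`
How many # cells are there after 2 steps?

1

######.#
.......#
count of #: 1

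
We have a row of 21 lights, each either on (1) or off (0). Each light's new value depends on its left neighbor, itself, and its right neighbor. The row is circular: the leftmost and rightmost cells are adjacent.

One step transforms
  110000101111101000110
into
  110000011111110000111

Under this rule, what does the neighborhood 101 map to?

1

At position 7 the neighborhood is 101; the next row has 1 there.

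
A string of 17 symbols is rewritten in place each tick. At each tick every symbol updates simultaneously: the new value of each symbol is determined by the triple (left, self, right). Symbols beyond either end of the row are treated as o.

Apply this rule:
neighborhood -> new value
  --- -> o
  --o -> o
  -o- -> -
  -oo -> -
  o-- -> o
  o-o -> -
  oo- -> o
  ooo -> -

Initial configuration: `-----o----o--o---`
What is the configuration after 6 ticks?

--o----o--o------

tick 1: ooooo-oooo-oo-ooo
tick 2: ----o----o--o----
tick 3: oooo-oooo-oo-oooo
tick 4: ---o----o--o-----
tick 5: ooo-oooo-oo-ooooo
tick 6: --o----o--o------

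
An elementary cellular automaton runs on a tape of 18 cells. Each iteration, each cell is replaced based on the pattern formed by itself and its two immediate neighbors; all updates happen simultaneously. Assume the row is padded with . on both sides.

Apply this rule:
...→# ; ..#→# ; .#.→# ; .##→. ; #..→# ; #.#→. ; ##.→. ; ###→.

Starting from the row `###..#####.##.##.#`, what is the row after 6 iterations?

iteration 1: ...##............#
iteration 2: ###..#############
iteration 3: ...##.............
iteration 4: ###..#############  (repeats iteration 2; period 2)
iteration 6: ###..#############

###..#############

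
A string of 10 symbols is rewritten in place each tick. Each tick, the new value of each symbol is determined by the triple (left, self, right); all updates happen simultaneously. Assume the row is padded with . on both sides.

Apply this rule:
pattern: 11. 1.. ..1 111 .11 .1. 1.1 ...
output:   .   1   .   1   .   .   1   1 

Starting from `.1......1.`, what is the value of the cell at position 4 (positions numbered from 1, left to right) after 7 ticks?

tick 1: ..11111..1
tick 2: 1..111.1..
tick 3: .1..1.1.11
tick 4: ..1..1.1..
tick 5: 1..1..1.11
tick 6: .1..1..1..
tick 7: ..1..1..11
position 4 holds .

.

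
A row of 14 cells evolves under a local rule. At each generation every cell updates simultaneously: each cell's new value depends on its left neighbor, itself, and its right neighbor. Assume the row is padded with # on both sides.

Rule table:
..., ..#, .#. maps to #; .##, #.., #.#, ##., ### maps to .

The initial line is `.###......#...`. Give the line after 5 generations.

.....######.##
.####.........
......########
.#####........
.......#######

.......#######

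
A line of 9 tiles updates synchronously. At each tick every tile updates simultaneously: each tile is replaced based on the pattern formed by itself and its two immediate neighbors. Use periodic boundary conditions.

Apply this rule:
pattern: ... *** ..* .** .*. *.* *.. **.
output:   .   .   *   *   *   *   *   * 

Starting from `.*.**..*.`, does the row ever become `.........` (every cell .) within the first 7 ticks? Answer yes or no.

tick 1: *********
tick 2: .........
all cells are . at tick 2

yes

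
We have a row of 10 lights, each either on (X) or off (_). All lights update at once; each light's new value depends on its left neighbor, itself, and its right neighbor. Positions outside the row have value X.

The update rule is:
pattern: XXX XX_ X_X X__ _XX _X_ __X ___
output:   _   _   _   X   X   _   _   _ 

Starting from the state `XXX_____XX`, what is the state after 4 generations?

___X____X_
X___X_____
_X___X____
__X___X___

__X___X___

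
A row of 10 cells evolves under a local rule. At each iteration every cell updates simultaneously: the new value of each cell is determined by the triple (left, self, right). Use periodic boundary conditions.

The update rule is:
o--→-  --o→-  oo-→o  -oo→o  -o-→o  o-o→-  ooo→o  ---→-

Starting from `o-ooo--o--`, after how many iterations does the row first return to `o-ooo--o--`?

o-ooo--o--

1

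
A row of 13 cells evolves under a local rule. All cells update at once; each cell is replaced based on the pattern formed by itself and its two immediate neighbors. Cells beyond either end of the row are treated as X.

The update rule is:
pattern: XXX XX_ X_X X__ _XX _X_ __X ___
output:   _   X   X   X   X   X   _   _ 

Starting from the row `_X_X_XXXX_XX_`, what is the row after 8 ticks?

X__X_XXX___XX

XXXXXX__XXXXX
_____XX_X____
X____XXXXX___
XX___X___XX__
_XX__XX__XXX_
XXXX_XXX_X_XX
___XXX_XXXXX_
X__X_XXX___XX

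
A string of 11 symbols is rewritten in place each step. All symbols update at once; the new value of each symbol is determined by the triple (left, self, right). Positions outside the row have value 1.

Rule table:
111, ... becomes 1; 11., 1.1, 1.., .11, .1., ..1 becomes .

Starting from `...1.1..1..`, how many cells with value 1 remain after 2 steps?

7

step 1: .1.........
step 2: ...1111111.
count of 1: 7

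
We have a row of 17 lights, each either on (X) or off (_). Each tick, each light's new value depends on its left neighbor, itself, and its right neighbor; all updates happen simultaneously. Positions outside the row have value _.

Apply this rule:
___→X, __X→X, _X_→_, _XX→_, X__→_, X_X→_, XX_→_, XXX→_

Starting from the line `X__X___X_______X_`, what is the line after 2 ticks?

XX__X___X_______X

__X__XX__XXXXXX__
XX__X___X_______X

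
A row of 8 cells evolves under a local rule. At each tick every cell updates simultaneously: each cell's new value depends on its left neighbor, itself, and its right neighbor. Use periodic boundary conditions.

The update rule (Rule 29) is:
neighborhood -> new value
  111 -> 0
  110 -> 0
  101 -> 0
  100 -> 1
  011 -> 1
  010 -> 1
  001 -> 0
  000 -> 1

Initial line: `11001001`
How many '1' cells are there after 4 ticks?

4

00101101
10101001
00101101  (repeats tick 1; period 2)
tick 4: 10101001
count of 1: 4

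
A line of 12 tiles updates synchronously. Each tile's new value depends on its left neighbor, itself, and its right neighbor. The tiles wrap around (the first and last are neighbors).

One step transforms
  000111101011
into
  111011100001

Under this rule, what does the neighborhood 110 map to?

1

At position 6 the neighborhood is 110; the next row has 1 there.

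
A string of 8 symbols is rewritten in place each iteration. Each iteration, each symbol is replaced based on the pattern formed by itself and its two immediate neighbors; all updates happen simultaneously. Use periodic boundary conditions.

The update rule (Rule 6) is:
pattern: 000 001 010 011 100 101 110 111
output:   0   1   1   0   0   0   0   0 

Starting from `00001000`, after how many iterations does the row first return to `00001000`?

00011000
00100000
01100000
10000000
10000001
00000010
00000110
00001000

8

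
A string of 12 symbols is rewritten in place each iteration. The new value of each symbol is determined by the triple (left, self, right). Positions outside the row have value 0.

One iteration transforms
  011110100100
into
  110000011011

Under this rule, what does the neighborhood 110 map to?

At position 4 the neighborhood is 110; the next row has 0 there.

0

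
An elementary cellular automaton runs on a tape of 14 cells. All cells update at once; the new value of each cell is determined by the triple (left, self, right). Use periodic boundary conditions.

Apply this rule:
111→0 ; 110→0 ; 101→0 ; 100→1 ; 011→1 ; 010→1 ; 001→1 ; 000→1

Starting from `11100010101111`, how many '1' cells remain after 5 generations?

generation 1: 00011110101000
generation 2: 11110000101111
generation 3: 00001111101000
generation 4: 11111000001111
generation 5: 00000111111000
count of 1: 6

6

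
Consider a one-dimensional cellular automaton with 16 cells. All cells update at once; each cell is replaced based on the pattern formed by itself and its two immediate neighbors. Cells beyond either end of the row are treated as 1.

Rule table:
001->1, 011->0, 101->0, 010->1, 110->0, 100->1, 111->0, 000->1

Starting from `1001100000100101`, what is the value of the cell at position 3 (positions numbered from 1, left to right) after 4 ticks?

0

0110011111111100
0001100000000011
1110011111111100
0001100000000011
position 3 holds 0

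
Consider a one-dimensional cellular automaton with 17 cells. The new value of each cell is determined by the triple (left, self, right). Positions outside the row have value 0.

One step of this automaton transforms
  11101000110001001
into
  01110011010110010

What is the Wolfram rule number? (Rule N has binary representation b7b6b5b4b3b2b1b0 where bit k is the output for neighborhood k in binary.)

227

position 1: 111 → 1  (bit 7 = 1)
position 2: 110 → 1  (bit 6 = 1)
position 3: 101 → 1  (bit 5 = 1)
position 5: 100 → 0  (bit 4 = 0)
position 0: 011 → 0  (bit 3 = 0)
position 4: 010 → 0  (bit 2 = 0)
position 7: 001 → 1  (bit 1 = 1)
position 6: 000 → 1  (bit 0 = 1)
bits b7..b0 = 11100011 = 227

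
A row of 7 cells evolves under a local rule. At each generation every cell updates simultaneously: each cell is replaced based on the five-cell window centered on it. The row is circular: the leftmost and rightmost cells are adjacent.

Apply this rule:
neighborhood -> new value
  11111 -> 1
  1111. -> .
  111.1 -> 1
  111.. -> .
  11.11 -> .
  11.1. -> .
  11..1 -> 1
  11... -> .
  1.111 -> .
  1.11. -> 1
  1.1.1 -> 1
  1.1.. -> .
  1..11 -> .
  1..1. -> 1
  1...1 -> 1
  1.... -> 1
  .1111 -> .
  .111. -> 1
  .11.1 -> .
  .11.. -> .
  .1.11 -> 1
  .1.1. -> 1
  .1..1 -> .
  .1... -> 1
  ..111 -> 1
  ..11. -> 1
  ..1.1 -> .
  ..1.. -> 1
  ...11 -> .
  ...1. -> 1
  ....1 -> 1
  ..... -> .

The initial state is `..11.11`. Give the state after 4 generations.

111..11

1.1..1.
11..1.1
1.11.1.
111..11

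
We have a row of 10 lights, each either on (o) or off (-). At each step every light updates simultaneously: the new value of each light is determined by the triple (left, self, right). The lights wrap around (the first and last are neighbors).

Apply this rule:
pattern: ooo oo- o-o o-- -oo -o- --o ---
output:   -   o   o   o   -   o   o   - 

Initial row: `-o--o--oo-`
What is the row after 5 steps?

o--o--oo-o

ooooooo-oo
------oo--
-----o-oo-
----ooo-oo
o--o--oo-o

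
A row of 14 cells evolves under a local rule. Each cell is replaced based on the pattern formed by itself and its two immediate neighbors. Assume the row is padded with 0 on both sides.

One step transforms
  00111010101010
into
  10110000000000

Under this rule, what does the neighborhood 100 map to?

0

At position 13 the neighborhood is 100; the next row has 0 there.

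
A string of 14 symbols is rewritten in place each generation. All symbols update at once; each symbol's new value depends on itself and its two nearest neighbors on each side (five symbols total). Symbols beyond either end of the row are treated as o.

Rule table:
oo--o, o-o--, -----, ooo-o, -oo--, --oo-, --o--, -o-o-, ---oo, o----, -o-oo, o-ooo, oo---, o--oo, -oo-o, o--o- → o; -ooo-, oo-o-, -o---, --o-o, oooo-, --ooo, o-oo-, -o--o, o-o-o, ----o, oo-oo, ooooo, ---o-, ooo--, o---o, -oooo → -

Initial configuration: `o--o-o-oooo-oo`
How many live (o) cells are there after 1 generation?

7

-oo-o-oo--o-o-
count of o: 7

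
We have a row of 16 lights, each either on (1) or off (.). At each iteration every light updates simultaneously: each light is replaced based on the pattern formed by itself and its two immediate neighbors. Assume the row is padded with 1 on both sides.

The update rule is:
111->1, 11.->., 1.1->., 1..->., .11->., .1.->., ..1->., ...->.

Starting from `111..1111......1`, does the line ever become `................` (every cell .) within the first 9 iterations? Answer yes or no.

iteration 1: 11....11........
iteration 2: 1...............
iteration 3: ................
all cells are . at iteration 3

yes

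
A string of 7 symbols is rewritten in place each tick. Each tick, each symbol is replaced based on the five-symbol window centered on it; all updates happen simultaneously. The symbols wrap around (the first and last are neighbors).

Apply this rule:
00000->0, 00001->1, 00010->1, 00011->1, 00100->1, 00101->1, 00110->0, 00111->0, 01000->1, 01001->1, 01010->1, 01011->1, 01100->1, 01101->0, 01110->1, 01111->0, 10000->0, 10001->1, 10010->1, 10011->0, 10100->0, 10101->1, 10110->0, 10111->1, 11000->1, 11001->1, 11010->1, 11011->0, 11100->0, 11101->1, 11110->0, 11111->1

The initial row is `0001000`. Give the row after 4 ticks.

1110011

0111100
1000011
0101101
1110011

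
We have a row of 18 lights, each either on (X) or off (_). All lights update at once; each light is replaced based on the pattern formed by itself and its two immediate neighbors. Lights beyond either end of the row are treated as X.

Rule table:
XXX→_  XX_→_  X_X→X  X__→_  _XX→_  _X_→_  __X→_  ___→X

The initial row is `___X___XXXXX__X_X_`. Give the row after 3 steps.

step 1: _X___X_________X_X
step 2: X__X___XXXXXXX__X_
step 3: _____X___________X

_____X___________X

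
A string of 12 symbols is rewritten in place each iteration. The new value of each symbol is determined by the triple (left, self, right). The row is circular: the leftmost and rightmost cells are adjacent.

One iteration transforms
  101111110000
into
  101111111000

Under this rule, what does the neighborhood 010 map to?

At position 0 the neighborhood is 010; the next row has 1 there.

1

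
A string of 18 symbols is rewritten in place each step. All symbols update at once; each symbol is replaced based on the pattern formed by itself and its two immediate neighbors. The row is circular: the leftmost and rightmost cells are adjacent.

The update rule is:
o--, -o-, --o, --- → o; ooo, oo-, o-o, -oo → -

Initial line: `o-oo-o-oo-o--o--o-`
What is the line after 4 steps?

oooooooooo--------

o----o----ooooooo-
oooooooooo--------
----------oooooooo
oooooooooo--------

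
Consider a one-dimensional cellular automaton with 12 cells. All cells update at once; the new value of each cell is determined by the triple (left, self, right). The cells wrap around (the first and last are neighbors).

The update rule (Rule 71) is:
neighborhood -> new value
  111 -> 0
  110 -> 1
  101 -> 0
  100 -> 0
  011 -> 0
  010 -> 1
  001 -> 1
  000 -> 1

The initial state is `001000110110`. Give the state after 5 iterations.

111011010010

iteration 1: 111011010010
iteration 2: 001001010110
iteration 3: 111011010010  (repeats iteration 1; period 2)
iteration 5: 111011010010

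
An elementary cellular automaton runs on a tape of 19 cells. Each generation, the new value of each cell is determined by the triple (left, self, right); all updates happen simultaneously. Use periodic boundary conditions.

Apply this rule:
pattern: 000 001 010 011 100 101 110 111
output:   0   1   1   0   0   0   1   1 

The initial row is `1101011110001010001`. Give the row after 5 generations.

1101010010101010010

generation 1: 1101001110011010010
generation 2: 0101010110101010110
generation 3: 1101010010101010010
generation 4: 0101010110101010110  (repeats generation 2; period 2)
generation 5: 1101010010101010010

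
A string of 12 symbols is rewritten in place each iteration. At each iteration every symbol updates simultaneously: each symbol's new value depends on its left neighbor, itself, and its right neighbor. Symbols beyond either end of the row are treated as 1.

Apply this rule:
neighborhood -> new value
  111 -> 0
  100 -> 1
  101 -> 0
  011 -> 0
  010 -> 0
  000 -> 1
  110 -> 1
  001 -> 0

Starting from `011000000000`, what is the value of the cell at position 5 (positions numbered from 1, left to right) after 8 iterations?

1

001111111110
100000000010
111111111000
000000001110
111111100010
000000111000
111110001110
000011100010
position 5 holds 1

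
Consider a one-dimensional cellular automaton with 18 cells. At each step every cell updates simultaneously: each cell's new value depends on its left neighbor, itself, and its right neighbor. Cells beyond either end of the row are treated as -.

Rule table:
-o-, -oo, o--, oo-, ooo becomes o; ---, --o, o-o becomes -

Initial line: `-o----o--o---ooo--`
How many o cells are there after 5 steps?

14

step 1: -oo---oo-oo--oooo-
step 2: -ooo--oo-ooo-ooooo
step 3: -oooo-oo-ooo-ooooo
step 4: -oooo-oo-ooo-ooooo  (fixed point — unchanged through step 5)
count of o: 14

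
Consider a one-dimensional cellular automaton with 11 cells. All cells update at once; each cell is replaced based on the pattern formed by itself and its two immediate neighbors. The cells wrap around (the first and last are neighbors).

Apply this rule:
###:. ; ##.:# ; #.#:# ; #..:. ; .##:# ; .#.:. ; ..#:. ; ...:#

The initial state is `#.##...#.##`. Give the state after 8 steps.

.#..##..###

step 1: ####.#..##.
step 2: #..##...###
step 3: #..##.#.#..
step 4: ...###.#...
step 5: ##.#.##..##
step 6: .##.###..#.
step 7: .####.#....
step 8: .#..##..###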